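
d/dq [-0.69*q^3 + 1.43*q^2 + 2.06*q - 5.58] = -2.07*q^2 + 2.86*q + 2.06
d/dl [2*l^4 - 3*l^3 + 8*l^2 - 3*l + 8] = 8*l^3 - 9*l^2 + 16*l - 3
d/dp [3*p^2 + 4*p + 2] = 6*p + 4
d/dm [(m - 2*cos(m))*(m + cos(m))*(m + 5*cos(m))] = -4*m^2*sin(m) + 3*m^2 + 7*m*sin(2*m) + 8*m*cos(m) + 30*sin(m)*cos(m)^2 - 7*cos(m)^2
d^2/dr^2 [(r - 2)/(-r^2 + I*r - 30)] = 2*(-(r - 2)*(2*r - I)^2 + (3*r - 2 - I)*(r^2 - I*r + 30))/(r^2 - I*r + 30)^3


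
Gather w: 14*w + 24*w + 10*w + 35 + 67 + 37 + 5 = 48*w + 144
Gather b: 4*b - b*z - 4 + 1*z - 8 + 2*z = b*(4 - z) + 3*z - 12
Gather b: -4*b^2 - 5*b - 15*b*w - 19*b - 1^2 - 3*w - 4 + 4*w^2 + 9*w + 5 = -4*b^2 + b*(-15*w - 24) + 4*w^2 + 6*w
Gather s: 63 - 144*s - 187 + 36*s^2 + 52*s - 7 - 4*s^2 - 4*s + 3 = 32*s^2 - 96*s - 128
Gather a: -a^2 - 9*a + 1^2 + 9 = -a^2 - 9*a + 10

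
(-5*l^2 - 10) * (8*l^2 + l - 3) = -40*l^4 - 5*l^3 - 65*l^2 - 10*l + 30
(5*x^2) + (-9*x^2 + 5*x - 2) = -4*x^2 + 5*x - 2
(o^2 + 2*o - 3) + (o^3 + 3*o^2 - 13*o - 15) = o^3 + 4*o^2 - 11*o - 18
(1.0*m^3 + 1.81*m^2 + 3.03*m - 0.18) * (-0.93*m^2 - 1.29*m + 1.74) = -0.93*m^5 - 2.9733*m^4 - 3.4128*m^3 - 0.5919*m^2 + 5.5044*m - 0.3132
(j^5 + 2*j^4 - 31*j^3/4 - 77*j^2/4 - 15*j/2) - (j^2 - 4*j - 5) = j^5 + 2*j^4 - 31*j^3/4 - 81*j^2/4 - 7*j/2 + 5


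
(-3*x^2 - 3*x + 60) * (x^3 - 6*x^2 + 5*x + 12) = -3*x^5 + 15*x^4 + 63*x^3 - 411*x^2 + 264*x + 720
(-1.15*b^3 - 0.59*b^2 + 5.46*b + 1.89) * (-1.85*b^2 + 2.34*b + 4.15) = 2.1275*b^5 - 1.5995*b^4 - 16.2541*b^3 + 6.8314*b^2 + 27.0816*b + 7.8435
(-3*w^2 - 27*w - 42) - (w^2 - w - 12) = -4*w^2 - 26*w - 30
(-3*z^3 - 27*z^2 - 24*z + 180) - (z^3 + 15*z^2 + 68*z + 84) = -4*z^3 - 42*z^2 - 92*z + 96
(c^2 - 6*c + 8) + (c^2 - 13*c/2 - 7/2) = 2*c^2 - 25*c/2 + 9/2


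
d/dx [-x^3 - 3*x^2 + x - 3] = -3*x^2 - 6*x + 1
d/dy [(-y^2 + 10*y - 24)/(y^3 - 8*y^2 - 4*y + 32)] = (y^4 - 20*y^3 + 156*y^2 - 448*y + 224)/(y^6 - 16*y^5 + 56*y^4 + 128*y^3 - 496*y^2 - 256*y + 1024)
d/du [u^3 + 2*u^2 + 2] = u*(3*u + 4)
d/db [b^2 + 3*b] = 2*b + 3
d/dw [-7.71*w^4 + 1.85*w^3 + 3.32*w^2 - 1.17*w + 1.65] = -30.84*w^3 + 5.55*w^2 + 6.64*w - 1.17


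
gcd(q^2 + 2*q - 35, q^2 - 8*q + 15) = q - 5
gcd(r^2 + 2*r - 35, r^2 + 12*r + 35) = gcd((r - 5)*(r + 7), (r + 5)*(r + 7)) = r + 7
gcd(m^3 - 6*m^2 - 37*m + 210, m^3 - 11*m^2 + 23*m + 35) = m^2 - 12*m + 35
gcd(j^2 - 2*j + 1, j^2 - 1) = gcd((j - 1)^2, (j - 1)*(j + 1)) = j - 1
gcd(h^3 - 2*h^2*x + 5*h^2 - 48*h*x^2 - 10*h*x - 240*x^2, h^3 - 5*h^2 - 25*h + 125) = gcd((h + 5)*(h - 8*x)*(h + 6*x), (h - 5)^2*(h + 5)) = h + 5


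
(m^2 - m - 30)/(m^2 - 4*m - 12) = (m + 5)/(m + 2)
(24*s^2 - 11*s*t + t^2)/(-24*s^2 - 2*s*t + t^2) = (-24*s^2 + 11*s*t - t^2)/(24*s^2 + 2*s*t - t^2)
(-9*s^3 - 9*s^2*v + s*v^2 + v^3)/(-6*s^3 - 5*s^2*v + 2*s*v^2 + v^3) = (3*s - v)/(2*s - v)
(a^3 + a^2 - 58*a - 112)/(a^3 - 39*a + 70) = (a^2 - 6*a - 16)/(a^2 - 7*a + 10)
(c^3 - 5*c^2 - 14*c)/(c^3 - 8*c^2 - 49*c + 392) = c*(c + 2)/(c^2 - c - 56)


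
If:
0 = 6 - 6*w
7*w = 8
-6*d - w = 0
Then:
No Solution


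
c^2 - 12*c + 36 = (c - 6)^2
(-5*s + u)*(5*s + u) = -25*s^2 + u^2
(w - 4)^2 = w^2 - 8*w + 16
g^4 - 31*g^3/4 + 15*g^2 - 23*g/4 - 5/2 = (g - 5)*(g - 2)*(g - 1)*(g + 1/4)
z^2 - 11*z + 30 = (z - 6)*(z - 5)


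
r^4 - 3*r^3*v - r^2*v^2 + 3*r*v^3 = r*(r - 3*v)*(r - v)*(r + v)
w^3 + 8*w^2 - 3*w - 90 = (w - 3)*(w + 5)*(w + 6)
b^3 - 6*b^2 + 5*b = b*(b - 5)*(b - 1)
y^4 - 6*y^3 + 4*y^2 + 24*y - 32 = (y - 4)*(y - 2)^2*(y + 2)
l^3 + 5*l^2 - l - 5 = (l - 1)*(l + 1)*(l + 5)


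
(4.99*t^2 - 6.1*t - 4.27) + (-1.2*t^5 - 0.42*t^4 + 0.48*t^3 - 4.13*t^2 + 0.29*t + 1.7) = -1.2*t^5 - 0.42*t^4 + 0.48*t^3 + 0.86*t^2 - 5.81*t - 2.57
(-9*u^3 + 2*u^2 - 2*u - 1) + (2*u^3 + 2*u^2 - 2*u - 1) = -7*u^3 + 4*u^2 - 4*u - 2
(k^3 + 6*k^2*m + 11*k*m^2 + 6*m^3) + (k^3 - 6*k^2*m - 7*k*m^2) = 2*k^3 + 4*k*m^2 + 6*m^3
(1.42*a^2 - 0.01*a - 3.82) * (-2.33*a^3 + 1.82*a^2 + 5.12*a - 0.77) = -3.3086*a^5 + 2.6077*a^4 + 16.1528*a^3 - 8.097*a^2 - 19.5507*a + 2.9414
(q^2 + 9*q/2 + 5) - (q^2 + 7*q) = 5 - 5*q/2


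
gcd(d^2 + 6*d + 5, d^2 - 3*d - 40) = d + 5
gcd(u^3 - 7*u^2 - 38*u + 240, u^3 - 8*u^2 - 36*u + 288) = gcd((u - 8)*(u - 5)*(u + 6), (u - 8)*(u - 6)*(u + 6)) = u^2 - 2*u - 48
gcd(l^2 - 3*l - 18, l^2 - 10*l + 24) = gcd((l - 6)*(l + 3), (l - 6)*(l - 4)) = l - 6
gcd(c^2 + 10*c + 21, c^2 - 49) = c + 7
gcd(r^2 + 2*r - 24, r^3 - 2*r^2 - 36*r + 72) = r + 6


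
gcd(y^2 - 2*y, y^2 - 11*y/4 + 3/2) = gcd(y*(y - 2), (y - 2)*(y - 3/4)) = y - 2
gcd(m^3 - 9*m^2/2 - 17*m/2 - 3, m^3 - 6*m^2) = m - 6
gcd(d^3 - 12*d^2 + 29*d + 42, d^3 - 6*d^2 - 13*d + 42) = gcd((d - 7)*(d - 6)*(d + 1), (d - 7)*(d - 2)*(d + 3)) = d - 7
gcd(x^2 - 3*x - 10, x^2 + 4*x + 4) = x + 2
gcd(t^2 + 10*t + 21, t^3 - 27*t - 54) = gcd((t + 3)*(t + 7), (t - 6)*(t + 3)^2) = t + 3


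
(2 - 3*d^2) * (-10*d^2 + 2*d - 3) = 30*d^4 - 6*d^3 - 11*d^2 + 4*d - 6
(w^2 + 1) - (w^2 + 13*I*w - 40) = -13*I*w + 41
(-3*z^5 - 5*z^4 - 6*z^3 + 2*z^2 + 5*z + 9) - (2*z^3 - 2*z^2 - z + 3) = -3*z^5 - 5*z^4 - 8*z^3 + 4*z^2 + 6*z + 6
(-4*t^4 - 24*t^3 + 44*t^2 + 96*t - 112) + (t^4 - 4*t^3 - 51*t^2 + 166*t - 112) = -3*t^4 - 28*t^3 - 7*t^2 + 262*t - 224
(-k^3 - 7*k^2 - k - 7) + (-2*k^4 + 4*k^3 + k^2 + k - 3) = -2*k^4 + 3*k^3 - 6*k^2 - 10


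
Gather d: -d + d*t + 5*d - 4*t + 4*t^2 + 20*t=d*(t + 4) + 4*t^2 + 16*t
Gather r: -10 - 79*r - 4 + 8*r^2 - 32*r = 8*r^2 - 111*r - 14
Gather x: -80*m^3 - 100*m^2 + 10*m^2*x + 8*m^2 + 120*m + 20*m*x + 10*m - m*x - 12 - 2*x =-80*m^3 - 92*m^2 + 130*m + x*(10*m^2 + 19*m - 2) - 12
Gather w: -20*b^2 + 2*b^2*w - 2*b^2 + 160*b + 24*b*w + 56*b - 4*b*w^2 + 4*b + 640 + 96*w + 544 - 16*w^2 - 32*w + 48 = -22*b^2 + 220*b + w^2*(-4*b - 16) + w*(2*b^2 + 24*b + 64) + 1232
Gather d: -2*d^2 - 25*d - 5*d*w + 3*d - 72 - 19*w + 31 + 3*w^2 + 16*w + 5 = -2*d^2 + d*(-5*w - 22) + 3*w^2 - 3*w - 36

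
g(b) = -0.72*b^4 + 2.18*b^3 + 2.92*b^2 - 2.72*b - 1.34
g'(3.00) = -4.10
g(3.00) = 17.32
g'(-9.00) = 2573.98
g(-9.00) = -6053.48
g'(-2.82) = 97.41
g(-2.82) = -64.87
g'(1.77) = 12.14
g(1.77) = 8.02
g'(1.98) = 12.13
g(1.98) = 10.58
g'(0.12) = -1.93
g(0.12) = -1.62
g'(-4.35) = 332.69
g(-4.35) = -371.50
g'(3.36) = -18.51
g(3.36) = 13.41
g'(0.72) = 3.80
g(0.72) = -1.16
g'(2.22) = 10.97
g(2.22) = 13.38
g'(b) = -2.88*b^3 + 6.54*b^2 + 5.84*b - 2.72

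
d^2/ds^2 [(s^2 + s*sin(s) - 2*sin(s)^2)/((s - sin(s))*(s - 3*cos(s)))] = (-2*s^2*sin(s) - 3*s^2*cos(s) + 6*s*sin(s) - 3*s*sin(2*s) - 4*s*cos(s) - 9*s*cos(2*s)/2 + 27*s/2 + 40*sin(s) + 9*sin(2*s) + 6*cos(s) - 6*cos(2*s) + 18)/(s - 3*cos(s))^3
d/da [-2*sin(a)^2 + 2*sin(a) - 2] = -2*sin(2*a) + 2*cos(a)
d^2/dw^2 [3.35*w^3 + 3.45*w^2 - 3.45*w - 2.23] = 20.1*w + 6.9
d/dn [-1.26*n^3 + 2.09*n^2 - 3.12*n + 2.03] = -3.78*n^2 + 4.18*n - 3.12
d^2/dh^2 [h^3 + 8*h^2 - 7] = 6*h + 16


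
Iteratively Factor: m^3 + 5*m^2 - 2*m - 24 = (m - 2)*(m^2 + 7*m + 12) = (m - 2)*(m + 4)*(m + 3)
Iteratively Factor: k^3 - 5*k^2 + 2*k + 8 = (k - 4)*(k^2 - k - 2) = (k - 4)*(k - 2)*(k + 1)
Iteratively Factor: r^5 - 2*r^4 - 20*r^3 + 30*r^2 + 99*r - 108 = (r + 3)*(r^4 - 5*r^3 - 5*r^2 + 45*r - 36) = (r - 4)*(r + 3)*(r^3 - r^2 - 9*r + 9) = (r - 4)*(r + 3)^2*(r^2 - 4*r + 3) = (r - 4)*(r - 1)*(r + 3)^2*(r - 3)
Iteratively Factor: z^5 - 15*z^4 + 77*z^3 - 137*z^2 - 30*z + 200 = (z - 5)*(z^4 - 10*z^3 + 27*z^2 - 2*z - 40) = (z - 5)^2*(z^3 - 5*z^2 + 2*z + 8) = (z - 5)^2*(z - 4)*(z^2 - z - 2) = (z - 5)^2*(z - 4)*(z - 2)*(z + 1)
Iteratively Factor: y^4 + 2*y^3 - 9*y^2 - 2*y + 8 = (y + 1)*(y^3 + y^2 - 10*y + 8) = (y - 2)*(y + 1)*(y^2 + 3*y - 4) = (y - 2)*(y - 1)*(y + 1)*(y + 4)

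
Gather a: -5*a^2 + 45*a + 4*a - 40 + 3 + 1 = -5*a^2 + 49*a - 36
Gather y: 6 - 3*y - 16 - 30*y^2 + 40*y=-30*y^2 + 37*y - 10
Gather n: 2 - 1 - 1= 0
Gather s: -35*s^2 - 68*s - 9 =-35*s^2 - 68*s - 9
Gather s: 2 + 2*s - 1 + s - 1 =3*s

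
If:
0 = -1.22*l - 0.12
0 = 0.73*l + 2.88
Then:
No Solution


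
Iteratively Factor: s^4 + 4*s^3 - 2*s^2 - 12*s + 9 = (s - 1)*(s^3 + 5*s^2 + 3*s - 9) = (s - 1)^2*(s^2 + 6*s + 9) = (s - 1)^2*(s + 3)*(s + 3)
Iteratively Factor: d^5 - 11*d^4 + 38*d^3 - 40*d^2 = (d - 4)*(d^4 - 7*d^3 + 10*d^2) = d*(d - 4)*(d^3 - 7*d^2 + 10*d) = d*(d - 4)*(d - 2)*(d^2 - 5*d) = d^2*(d - 4)*(d - 2)*(d - 5)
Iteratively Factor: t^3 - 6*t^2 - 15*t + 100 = (t + 4)*(t^2 - 10*t + 25) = (t - 5)*(t + 4)*(t - 5)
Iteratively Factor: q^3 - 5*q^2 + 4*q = (q - 4)*(q^2 - q) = (q - 4)*(q - 1)*(q)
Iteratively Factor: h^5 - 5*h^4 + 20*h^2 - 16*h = (h - 4)*(h^4 - h^3 - 4*h^2 + 4*h) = (h - 4)*(h - 1)*(h^3 - 4*h) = (h - 4)*(h - 2)*(h - 1)*(h^2 + 2*h) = h*(h - 4)*(h - 2)*(h - 1)*(h + 2)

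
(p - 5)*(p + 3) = p^2 - 2*p - 15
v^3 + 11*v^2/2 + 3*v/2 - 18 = (v - 3/2)*(v + 3)*(v + 4)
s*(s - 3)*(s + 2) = s^3 - s^2 - 6*s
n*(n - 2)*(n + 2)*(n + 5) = n^4 + 5*n^3 - 4*n^2 - 20*n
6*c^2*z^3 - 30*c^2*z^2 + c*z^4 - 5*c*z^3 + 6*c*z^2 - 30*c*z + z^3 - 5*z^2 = z*(6*c + z)*(z - 5)*(c*z + 1)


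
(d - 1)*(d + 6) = d^2 + 5*d - 6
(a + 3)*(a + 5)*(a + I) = a^3 + 8*a^2 + I*a^2 + 15*a + 8*I*a + 15*I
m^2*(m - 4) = m^3 - 4*m^2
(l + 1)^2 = l^2 + 2*l + 1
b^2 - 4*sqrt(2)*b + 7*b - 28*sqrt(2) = (b + 7)*(b - 4*sqrt(2))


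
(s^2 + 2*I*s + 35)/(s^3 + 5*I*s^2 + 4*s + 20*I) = (s^2 + 2*I*s + 35)/(s^3 + 5*I*s^2 + 4*s + 20*I)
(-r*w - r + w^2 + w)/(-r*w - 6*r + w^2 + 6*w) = (w + 1)/(w + 6)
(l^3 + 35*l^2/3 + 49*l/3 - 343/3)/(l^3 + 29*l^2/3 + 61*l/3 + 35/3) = (3*l^2 + 14*l - 49)/(3*l^2 + 8*l + 5)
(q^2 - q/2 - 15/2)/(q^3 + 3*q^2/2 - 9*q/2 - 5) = (q - 3)/(q^2 - q - 2)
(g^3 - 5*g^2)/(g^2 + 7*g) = g*(g - 5)/(g + 7)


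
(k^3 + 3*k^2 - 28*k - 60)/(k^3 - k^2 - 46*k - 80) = (k^2 + k - 30)/(k^2 - 3*k - 40)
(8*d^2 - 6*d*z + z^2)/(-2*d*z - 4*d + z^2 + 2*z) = (-4*d + z)/(z + 2)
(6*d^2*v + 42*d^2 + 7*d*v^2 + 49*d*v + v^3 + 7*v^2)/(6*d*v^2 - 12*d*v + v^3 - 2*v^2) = (d*v + 7*d + v^2 + 7*v)/(v*(v - 2))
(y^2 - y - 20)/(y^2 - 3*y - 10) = (y + 4)/(y + 2)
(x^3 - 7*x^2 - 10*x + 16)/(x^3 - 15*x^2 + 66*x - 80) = (x^2 + x - 2)/(x^2 - 7*x + 10)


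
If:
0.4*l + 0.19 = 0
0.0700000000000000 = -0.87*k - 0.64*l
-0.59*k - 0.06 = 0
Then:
No Solution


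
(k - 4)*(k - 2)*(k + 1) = k^3 - 5*k^2 + 2*k + 8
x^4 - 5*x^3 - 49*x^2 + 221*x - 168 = (x - 8)*(x - 3)*(x - 1)*(x + 7)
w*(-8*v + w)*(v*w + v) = -8*v^2*w^2 - 8*v^2*w + v*w^3 + v*w^2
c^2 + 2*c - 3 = (c - 1)*(c + 3)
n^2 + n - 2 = (n - 1)*(n + 2)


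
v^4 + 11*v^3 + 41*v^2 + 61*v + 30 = (v + 1)*(v + 2)*(v + 3)*(v + 5)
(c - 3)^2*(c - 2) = c^3 - 8*c^2 + 21*c - 18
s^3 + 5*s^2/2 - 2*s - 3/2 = (s - 1)*(s + 1/2)*(s + 3)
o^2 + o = o*(o + 1)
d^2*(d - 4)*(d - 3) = d^4 - 7*d^3 + 12*d^2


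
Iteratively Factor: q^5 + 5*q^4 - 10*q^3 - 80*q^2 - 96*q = (q + 4)*(q^4 + q^3 - 14*q^2 - 24*q) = (q + 2)*(q + 4)*(q^3 - q^2 - 12*q) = q*(q + 2)*(q + 4)*(q^2 - q - 12) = q*(q + 2)*(q + 3)*(q + 4)*(q - 4)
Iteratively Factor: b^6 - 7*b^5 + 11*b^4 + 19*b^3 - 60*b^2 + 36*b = (b - 3)*(b^5 - 4*b^4 - b^3 + 16*b^2 - 12*b) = (b - 3)*(b - 1)*(b^4 - 3*b^3 - 4*b^2 + 12*b) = b*(b - 3)*(b - 1)*(b^3 - 3*b^2 - 4*b + 12) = b*(b - 3)^2*(b - 1)*(b^2 - 4) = b*(b - 3)^2*(b - 1)*(b + 2)*(b - 2)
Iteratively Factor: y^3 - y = (y - 1)*(y^2 + y) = y*(y - 1)*(y + 1)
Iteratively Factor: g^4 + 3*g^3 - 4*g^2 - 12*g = (g)*(g^3 + 3*g^2 - 4*g - 12) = g*(g + 3)*(g^2 - 4) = g*(g - 2)*(g + 3)*(g + 2)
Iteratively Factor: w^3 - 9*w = (w - 3)*(w^2 + 3*w) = w*(w - 3)*(w + 3)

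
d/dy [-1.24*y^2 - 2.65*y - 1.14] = -2.48*y - 2.65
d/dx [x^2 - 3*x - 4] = 2*x - 3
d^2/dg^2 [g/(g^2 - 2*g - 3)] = 2*(-4*g*(g - 1)^2 + (2 - 3*g)*(-g^2 + 2*g + 3))/(-g^2 + 2*g + 3)^3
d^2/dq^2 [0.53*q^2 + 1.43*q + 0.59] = 1.06000000000000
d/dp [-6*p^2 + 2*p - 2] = 2 - 12*p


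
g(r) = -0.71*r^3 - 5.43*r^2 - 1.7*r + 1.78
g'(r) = -2.13*r^2 - 10.86*r - 1.7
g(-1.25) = -3.19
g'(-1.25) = 8.55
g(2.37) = -42.20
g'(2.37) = -39.40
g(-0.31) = 1.81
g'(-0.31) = 1.46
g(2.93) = -67.68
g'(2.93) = -51.81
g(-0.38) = 1.68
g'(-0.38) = 2.12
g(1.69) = -20.03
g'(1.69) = -26.14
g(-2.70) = -19.24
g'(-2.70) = 12.09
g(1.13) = -8.10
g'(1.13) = -16.69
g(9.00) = -970.94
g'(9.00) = -271.97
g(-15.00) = 1201.78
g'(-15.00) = -318.05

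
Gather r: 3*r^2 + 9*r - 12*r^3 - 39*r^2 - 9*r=-12*r^3 - 36*r^2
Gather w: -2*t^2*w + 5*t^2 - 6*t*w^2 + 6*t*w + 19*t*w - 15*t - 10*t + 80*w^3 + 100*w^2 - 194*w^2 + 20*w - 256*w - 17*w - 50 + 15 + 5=5*t^2 - 25*t + 80*w^3 + w^2*(-6*t - 94) + w*(-2*t^2 + 25*t - 253) - 30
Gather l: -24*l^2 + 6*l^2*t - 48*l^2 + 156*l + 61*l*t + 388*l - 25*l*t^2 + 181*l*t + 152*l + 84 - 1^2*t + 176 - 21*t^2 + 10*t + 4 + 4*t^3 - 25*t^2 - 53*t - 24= l^2*(6*t - 72) + l*(-25*t^2 + 242*t + 696) + 4*t^3 - 46*t^2 - 44*t + 240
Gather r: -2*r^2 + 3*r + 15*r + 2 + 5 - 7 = -2*r^2 + 18*r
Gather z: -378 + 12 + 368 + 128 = 130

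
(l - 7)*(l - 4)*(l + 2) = l^3 - 9*l^2 + 6*l + 56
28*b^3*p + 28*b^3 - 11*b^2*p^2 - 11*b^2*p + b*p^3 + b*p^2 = (-7*b + p)*(-4*b + p)*(b*p + b)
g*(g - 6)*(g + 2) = g^3 - 4*g^2 - 12*g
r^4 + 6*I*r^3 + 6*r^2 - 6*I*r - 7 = (r - I)*(r + 7*I)*(-I*r + I)*(I*r + I)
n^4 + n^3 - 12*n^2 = n^2*(n - 3)*(n + 4)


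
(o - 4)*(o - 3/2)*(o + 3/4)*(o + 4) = o^4 - 3*o^3/4 - 137*o^2/8 + 12*o + 18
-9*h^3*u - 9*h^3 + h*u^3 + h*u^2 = (-3*h + u)*(3*h + u)*(h*u + h)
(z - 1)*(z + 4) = z^2 + 3*z - 4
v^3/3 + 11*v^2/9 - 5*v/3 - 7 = (v/3 + 1)*(v - 7/3)*(v + 3)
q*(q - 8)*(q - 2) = q^3 - 10*q^2 + 16*q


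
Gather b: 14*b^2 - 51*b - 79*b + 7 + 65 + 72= 14*b^2 - 130*b + 144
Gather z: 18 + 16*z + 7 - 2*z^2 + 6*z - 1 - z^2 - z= -3*z^2 + 21*z + 24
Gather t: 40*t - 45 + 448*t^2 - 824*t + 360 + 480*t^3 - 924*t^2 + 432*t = 480*t^3 - 476*t^2 - 352*t + 315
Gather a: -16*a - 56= -16*a - 56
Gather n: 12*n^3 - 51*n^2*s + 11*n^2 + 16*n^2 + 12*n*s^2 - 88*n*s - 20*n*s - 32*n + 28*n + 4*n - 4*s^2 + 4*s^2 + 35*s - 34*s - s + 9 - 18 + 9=12*n^3 + n^2*(27 - 51*s) + n*(12*s^2 - 108*s)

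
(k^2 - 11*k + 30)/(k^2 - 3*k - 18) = (k - 5)/(k + 3)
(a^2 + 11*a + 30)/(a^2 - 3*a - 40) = (a + 6)/(a - 8)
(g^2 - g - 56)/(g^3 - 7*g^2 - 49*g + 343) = (g - 8)/(g^2 - 14*g + 49)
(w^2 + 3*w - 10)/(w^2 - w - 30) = (w - 2)/(w - 6)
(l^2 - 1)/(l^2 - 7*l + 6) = (l + 1)/(l - 6)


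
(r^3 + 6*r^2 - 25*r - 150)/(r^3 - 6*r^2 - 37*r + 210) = (r + 5)/(r - 7)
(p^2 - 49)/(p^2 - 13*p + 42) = (p + 7)/(p - 6)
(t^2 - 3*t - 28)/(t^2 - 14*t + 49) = (t + 4)/(t - 7)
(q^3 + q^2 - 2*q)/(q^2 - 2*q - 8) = q*(q - 1)/(q - 4)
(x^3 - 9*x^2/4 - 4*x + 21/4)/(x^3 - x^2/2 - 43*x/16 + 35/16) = 4*(x - 3)/(4*x - 5)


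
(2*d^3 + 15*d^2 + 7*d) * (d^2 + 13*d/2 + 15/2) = 2*d^5 + 28*d^4 + 239*d^3/2 + 158*d^2 + 105*d/2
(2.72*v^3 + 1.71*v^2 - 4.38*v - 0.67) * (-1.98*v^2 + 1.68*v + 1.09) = -5.3856*v^5 + 1.1838*v^4 + 14.51*v^3 - 4.1679*v^2 - 5.8998*v - 0.7303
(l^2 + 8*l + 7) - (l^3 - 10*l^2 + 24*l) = -l^3 + 11*l^2 - 16*l + 7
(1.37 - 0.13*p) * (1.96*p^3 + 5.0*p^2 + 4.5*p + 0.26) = -0.2548*p^4 + 2.0352*p^3 + 6.265*p^2 + 6.1312*p + 0.3562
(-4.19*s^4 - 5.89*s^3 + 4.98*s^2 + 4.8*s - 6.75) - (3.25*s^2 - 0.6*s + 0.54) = -4.19*s^4 - 5.89*s^3 + 1.73*s^2 + 5.4*s - 7.29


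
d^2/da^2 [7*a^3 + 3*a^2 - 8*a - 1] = 42*a + 6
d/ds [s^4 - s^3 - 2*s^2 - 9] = s*(4*s^2 - 3*s - 4)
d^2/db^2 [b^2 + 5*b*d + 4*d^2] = 2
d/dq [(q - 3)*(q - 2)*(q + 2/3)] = 3*q^2 - 26*q/3 + 8/3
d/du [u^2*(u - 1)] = u*(3*u - 2)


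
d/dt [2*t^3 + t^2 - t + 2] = 6*t^2 + 2*t - 1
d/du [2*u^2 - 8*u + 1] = 4*u - 8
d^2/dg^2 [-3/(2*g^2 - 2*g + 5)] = 12*(2*g^2 - 2*g - 2*(2*g - 1)^2 + 5)/(2*g^2 - 2*g + 5)^3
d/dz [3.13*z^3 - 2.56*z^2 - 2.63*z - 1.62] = 9.39*z^2 - 5.12*z - 2.63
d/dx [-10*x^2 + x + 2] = 1 - 20*x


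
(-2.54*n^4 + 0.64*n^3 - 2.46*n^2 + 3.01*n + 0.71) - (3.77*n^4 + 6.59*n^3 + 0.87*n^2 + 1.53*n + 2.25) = -6.31*n^4 - 5.95*n^3 - 3.33*n^2 + 1.48*n - 1.54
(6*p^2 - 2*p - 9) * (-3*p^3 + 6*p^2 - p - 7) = -18*p^5 + 42*p^4 + 9*p^3 - 94*p^2 + 23*p + 63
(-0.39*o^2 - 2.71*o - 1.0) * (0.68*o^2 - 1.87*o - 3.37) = -0.2652*o^4 - 1.1135*o^3 + 5.702*o^2 + 11.0027*o + 3.37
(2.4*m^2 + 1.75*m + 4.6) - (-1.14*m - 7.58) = 2.4*m^2 + 2.89*m + 12.18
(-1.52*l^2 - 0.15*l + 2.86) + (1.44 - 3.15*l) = -1.52*l^2 - 3.3*l + 4.3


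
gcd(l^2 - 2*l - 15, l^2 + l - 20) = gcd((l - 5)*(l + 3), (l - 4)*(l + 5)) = 1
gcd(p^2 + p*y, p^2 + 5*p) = p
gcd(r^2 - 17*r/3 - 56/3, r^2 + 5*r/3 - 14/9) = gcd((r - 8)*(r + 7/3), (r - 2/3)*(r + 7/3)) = r + 7/3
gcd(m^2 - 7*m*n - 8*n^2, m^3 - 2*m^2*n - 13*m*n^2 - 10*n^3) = m + n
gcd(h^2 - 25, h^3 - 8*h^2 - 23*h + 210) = h + 5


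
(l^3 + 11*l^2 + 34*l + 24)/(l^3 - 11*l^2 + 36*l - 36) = (l^3 + 11*l^2 + 34*l + 24)/(l^3 - 11*l^2 + 36*l - 36)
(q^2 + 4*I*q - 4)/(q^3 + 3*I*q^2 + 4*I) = 1/(q - I)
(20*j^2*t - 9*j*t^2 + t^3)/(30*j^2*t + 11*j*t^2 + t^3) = (20*j^2 - 9*j*t + t^2)/(30*j^2 + 11*j*t + t^2)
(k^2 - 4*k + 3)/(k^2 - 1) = (k - 3)/(k + 1)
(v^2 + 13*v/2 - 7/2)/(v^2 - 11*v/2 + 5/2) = (v + 7)/(v - 5)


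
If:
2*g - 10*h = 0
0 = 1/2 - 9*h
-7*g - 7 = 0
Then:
No Solution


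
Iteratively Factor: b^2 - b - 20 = (b + 4)*(b - 5)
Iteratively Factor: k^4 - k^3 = (k)*(k^3 - k^2) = k^2*(k^2 - k) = k^2*(k - 1)*(k)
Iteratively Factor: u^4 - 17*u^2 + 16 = (u + 1)*(u^3 - u^2 - 16*u + 16) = (u - 4)*(u + 1)*(u^2 + 3*u - 4) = (u - 4)*(u + 1)*(u + 4)*(u - 1)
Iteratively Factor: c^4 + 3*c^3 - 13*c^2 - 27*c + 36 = (c + 3)*(c^3 - 13*c + 12) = (c - 1)*(c + 3)*(c^2 + c - 12) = (c - 3)*(c - 1)*(c + 3)*(c + 4)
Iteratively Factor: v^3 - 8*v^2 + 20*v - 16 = (v - 2)*(v^2 - 6*v + 8) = (v - 4)*(v - 2)*(v - 2)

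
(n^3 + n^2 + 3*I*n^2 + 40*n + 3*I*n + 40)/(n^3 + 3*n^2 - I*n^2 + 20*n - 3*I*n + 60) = (n^2 + n*(1 + 8*I) + 8*I)/(n^2 + n*(3 + 4*I) + 12*I)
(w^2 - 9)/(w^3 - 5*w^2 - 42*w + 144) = (w + 3)/(w^2 - 2*w - 48)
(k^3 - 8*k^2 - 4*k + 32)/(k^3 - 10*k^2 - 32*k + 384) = (k^2 - 4)/(k^2 - 2*k - 48)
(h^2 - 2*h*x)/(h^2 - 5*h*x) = (h - 2*x)/(h - 5*x)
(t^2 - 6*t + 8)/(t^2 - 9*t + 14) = (t - 4)/(t - 7)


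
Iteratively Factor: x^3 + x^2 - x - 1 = (x + 1)*(x^2 - 1) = (x - 1)*(x + 1)*(x + 1)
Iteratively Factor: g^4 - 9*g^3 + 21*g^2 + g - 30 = (g - 3)*(g^3 - 6*g^2 + 3*g + 10) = (g - 3)*(g + 1)*(g^2 - 7*g + 10) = (g - 3)*(g - 2)*(g + 1)*(g - 5)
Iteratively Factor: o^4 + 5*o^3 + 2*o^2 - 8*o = (o + 2)*(o^3 + 3*o^2 - 4*o) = (o - 1)*(o + 2)*(o^2 + 4*o) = (o - 1)*(o + 2)*(o + 4)*(o)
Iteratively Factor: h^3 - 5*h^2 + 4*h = (h - 4)*(h^2 - h) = h*(h - 4)*(h - 1)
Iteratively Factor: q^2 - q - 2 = (q + 1)*(q - 2)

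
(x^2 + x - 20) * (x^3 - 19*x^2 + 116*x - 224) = x^5 - 18*x^4 + 77*x^3 + 272*x^2 - 2544*x + 4480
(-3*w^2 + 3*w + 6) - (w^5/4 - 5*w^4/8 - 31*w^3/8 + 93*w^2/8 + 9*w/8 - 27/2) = -w^5/4 + 5*w^4/8 + 31*w^3/8 - 117*w^2/8 + 15*w/8 + 39/2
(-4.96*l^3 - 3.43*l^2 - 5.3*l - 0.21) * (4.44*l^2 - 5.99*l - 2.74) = -22.0224*l^5 + 14.4812*l^4 + 10.6041*l^3 + 40.2128*l^2 + 15.7799*l + 0.5754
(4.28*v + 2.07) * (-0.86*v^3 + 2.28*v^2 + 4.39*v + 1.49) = -3.6808*v^4 + 7.9782*v^3 + 23.5088*v^2 + 15.4645*v + 3.0843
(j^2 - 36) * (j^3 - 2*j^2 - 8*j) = j^5 - 2*j^4 - 44*j^3 + 72*j^2 + 288*j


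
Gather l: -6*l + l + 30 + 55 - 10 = 75 - 5*l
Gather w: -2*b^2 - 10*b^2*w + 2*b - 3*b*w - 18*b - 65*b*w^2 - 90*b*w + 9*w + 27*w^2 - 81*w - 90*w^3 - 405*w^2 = -2*b^2 - 16*b - 90*w^3 + w^2*(-65*b - 378) + w*(-10*b^2 - 93*b - 72)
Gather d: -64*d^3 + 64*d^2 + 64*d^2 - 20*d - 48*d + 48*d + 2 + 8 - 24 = -64*d^3 + 128*d^2 - 20*d - 14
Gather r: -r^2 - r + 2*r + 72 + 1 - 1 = -r^2 + r + 72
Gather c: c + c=2*c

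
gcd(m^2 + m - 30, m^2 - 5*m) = m - 5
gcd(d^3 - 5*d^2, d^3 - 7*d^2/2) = d^2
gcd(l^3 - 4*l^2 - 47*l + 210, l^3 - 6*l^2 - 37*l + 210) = l - 5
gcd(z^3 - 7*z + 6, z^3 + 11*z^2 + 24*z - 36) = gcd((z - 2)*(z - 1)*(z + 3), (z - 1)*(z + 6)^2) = z - 1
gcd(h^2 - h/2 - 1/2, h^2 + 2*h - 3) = h - 1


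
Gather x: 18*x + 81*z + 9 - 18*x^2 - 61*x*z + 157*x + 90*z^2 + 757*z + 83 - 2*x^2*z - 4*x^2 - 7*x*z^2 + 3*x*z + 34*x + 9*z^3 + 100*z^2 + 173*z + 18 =x^2*(-2*z - 22) + x*(-7*z^2 - 58*z + 209) + 9*z^3 + 190*z^2 + 1011*z + 110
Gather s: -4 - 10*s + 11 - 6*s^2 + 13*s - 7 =-6*s^2 + 3*s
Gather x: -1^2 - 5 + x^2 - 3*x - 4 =x^2 - 3*x - 10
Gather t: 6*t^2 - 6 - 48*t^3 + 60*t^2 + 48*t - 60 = -48*t^3 + 66*t^2 + 48*t - 66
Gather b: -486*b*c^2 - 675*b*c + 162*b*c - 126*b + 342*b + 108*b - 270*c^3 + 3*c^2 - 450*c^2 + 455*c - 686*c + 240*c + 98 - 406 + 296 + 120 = b*(-486*c^2 - 513*c + 324) - 270*c^3 - 447*c^2 + 9*c + 108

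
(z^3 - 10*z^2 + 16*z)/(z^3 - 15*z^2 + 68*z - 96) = z*(z - 2)/(z^2 - 7*z + 12)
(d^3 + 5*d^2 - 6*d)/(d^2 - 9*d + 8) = d*(d + 6)/(d - 8)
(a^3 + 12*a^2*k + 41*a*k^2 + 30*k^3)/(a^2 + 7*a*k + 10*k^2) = (a^2 + 7*a*k + 6*k^2)/(a + 2*k)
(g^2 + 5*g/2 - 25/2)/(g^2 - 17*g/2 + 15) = (g + 5)/(g - 6)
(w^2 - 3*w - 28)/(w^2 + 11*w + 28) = (w - 7)/(w + 7)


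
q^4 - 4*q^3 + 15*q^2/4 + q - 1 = (q - 2)^2*(q - 1/2)*(q + 1/2)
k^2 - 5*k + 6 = (k - 3)*(k - 2)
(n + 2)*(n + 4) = n^2 + 6*n + 8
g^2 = g^2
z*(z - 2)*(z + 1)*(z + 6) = z^4 + 5*z^3 - 8*z^2 - 12*z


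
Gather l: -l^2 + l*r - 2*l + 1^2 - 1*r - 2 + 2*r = -l^2 + l*(r - 2) + r - 1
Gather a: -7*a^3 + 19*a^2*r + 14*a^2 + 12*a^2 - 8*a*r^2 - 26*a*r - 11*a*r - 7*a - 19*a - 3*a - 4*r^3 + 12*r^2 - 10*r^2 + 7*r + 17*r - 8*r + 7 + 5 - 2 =-7*a^3 + a^2*(19*r + 26) + a*(-8*r^2 - 37*r - 29) - 4*r^3 + 2*r^2 + 16*r + 10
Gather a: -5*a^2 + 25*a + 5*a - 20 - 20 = -5*a^2 + 30*a - 40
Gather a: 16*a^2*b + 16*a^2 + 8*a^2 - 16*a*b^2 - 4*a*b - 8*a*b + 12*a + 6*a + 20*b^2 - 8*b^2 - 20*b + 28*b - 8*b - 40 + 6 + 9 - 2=a^2*(16*b + 24) + a*(-16*b^2 - 12*b + 18) + 12*b^2 - 27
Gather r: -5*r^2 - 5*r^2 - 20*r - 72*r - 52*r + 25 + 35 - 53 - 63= -10*r^2 - 144*r - 56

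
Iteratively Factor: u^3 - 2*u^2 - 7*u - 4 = (u - 4)*(u^2 + 2*u + 1) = (u - 4)*(u + 1)*(u + 1)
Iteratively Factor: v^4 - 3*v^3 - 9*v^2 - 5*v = (v + 1)*(v^3 - 4*v^2 - 5*v) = (v + 1)^2*(v^2 - 5*v) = (v - 5)*(v + 1)^2*(v)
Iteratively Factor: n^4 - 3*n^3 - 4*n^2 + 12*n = (n - 2)*(n^3 - n^2 - 6*n) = n*(n - 2)*(n^2 - n - 6) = n*(n - 3)*(n - 2)*(n + 2)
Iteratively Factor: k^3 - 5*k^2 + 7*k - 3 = (k - 1)*(k^2 - 4*k + 3) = (k - 3)*(k - 1)*(k - 1)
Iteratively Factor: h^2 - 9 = (h - 3)*(h + 3)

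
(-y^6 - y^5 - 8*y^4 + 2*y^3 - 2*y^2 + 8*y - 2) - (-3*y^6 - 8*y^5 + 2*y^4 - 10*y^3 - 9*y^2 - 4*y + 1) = 2*y^6 + 7*y^5 - 10*y^4 + 12*y^3 + 7*y^2 + 12*y - 3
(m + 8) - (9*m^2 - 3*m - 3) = -9*m^2 + 4*m + 11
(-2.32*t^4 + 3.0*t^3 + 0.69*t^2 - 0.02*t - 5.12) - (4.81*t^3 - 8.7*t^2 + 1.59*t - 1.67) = -2.32*t^4 - 1.81*t^3 + 9.39*t^2 - 1.61*t - 3.45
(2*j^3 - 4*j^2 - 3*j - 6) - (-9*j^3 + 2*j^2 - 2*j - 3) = 11*j^3 - 6*j^2 - j - 3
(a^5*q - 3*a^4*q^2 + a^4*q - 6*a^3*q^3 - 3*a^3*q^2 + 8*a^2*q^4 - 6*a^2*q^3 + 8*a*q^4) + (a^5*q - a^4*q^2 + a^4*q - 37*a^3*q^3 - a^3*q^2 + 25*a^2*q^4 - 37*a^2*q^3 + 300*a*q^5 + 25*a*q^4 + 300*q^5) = 2*a^5*q - 4*a^4*q^2 + 2*a^4*q - 43*a^3*q^3 - 4*a^3*q^2 + 33*a^2*q^4 - 43*a^2*q^3 + 300*a*q^5 + 33*a*q^4 + 300*q^5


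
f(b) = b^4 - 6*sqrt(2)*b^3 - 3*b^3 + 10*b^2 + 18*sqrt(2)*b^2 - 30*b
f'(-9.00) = -6375.13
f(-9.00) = 18075.69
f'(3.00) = -19.37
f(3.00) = 0.00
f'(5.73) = -2.43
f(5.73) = -90.54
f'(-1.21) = -173.34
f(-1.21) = 110.70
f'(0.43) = -5.56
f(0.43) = -7.22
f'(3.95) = -40.98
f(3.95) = -29.70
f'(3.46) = -31.45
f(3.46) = -11.76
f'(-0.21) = -46.45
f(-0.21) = 7.97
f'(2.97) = -18.53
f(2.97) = 0.57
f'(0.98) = 10.17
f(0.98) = -5.24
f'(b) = 4*b^3 - 18*sqrt(2)*b^2 - 9*b^2 + 20*b + 36*sqrt(2)*b - 30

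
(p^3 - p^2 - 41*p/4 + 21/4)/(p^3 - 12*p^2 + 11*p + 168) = (p^2 - 4*p + 7/4)/(p^2 - 15*p + 56)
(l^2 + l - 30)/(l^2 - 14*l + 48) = (l^2 + l - 30)/(l^2 - 14*l + 48)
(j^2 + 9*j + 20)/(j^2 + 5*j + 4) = (j + 5)/(j + 1)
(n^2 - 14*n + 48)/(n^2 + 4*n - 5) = (n^2 - 14*n + 48)/(n^2 + 4*n - 5)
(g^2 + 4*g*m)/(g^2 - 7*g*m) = (g + 4*m)/(g - 7*m)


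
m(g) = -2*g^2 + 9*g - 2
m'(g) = 9 - 4*g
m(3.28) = 6.00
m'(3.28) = -4.12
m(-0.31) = -4.98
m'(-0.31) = 10.24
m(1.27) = 6.20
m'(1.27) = 3.92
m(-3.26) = -52.60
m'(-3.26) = 22.04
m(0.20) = -0.28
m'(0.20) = 8.20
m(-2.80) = -42.88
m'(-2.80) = 20.20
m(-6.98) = -162.26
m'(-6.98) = 36.92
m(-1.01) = -13.13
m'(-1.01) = 13.04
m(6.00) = -20.00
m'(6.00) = -15.00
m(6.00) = -20.00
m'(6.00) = -15.00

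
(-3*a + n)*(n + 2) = -3*a*n - 6*a + n^2 + 2*n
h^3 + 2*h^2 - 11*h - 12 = (h - 3)*(h + 1)*(h + 4)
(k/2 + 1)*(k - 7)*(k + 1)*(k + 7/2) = k^4/2 - k^3/4 - 33*k^2/2 - 161*k/4 - 49/2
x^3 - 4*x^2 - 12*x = x*(x - 6)*(x + 2)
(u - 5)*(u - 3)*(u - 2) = u^3 - 10*u^2 + 31*u - 30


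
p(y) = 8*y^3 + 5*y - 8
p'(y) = 24*y^2 + 5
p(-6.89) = -2659.11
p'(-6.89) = 1144.33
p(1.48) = 25.33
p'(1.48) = 57.57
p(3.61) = 386.42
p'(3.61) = 317.77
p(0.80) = 0.10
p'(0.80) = 20.36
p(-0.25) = -9.38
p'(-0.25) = 6.50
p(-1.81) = -64.49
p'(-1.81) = 83.63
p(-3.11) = -264.19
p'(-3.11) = 237.13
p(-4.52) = -769.36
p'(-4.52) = 495.33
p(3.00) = 223.00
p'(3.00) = 221.00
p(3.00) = 223.00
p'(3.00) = 221.00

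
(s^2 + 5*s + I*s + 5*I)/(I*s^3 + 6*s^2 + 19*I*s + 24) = (s^2 + 5*s + I*s + 5*I)/(I*s^3 + 6*s^2 + 19*I*s + 24)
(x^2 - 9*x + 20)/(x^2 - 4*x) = (x - 5)/x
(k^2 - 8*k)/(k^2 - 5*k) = (k - 8)/(k - 5)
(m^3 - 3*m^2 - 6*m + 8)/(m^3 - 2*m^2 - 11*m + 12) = (m + 2)/(m + 3)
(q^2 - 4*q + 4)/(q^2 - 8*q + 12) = (q - 2)/(q - 6)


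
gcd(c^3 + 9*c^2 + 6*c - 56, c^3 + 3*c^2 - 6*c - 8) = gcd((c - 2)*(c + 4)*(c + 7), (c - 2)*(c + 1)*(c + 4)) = c^2 + 2*c - 8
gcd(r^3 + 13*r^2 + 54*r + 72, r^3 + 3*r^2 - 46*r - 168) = r^2 + 10*r + 24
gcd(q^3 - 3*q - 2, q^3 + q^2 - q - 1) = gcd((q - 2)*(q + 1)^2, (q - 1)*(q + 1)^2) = q^2 + 2*q + 1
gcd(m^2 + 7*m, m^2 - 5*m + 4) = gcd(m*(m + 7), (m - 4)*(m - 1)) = 1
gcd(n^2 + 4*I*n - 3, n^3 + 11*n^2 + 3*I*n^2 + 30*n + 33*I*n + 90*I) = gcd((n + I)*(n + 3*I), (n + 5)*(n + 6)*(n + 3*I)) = n + 3*I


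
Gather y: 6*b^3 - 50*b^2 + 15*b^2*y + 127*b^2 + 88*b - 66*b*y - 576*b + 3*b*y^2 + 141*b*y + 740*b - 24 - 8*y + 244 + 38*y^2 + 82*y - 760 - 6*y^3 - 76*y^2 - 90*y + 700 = 6*b^3 + 77*b^2 + 252*b - 6*y^3 + y^2*(3*b - 38) + y*(15*b^2 + 75*b - 16) + 160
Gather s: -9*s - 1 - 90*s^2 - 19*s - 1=-90*s^2 - 28*s - 2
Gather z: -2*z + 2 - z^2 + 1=-z^2 - 2*z + 3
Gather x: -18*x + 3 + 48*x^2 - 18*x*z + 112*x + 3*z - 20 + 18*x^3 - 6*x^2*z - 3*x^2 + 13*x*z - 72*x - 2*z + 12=18*x^3 + x^2*(45 - 6*z) + x*(22 - 5*z) + z - 5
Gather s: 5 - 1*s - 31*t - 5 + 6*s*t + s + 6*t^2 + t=6*s*t + 6*t^2 - 30*t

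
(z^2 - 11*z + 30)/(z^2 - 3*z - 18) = (z - 5)/(z + 3)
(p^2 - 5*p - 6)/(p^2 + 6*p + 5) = (p - 6)/(p + 5)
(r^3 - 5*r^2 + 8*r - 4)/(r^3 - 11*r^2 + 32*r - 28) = (r - 1)/(r - 7)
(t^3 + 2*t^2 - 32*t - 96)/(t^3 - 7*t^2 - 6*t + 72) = (t^2 + 8*t + 16)/(t^2 - t - 12)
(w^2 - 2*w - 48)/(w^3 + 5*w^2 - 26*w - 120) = (w - 8)/(w^2 - w - 20)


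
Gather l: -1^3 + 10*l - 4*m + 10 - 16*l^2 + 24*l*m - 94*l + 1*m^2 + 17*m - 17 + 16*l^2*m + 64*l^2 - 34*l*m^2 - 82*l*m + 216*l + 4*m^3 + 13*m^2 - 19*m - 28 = l^2*(16*m + 48) + l*(-34*m^2 - 58*m + 132) + 4*m^3 + 14*m^2 - 6*m - 36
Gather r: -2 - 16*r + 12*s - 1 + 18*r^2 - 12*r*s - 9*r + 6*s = 18*r^2 + r*(-12*s - 25) + 18*s - 3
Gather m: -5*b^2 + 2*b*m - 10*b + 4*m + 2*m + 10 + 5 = -5*b^2 - 10*b + m*(2*b + 6) + 15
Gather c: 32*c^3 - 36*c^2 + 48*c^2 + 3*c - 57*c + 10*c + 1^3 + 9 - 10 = 32*c^3 + 12*c^2 - 44*c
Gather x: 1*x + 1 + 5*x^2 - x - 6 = 5*x^2 - 5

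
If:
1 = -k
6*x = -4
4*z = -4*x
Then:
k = -1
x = -2/3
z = 2/3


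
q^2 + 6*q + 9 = (q + 3)^2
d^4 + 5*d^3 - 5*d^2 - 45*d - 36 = (d - 3)*(d + 1)*(d + 3)*(d + 4)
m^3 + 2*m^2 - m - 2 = (m - 1)*(m + 1)*(m + 2)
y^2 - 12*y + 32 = (y - 8)*(y - 4)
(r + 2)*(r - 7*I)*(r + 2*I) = r^3 + 2*r^2 - 5*I*r^2 + 14*r - 10*I*r + 28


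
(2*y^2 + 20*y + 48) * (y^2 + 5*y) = 2*y^4 + 30*y^3 + 148*y^2 + 240*y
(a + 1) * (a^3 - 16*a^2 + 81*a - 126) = a^4 - 15*a^3 + 65*a^2 - 45*a - 126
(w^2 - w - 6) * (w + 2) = w^3 + w^2 - 8*w - 12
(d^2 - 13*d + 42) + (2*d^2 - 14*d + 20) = 3*d^2 - 27*d + 62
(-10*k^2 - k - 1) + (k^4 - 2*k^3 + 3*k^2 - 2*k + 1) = k^4 - 2*k^3 - 7*k^2 - 3*k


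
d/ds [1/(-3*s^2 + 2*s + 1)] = 2*(3*s - 1)/(-3*s^2 + 2*s + 1)^2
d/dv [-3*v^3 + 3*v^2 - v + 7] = -9*v^2 + 6*v - 1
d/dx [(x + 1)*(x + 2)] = 2*x + 3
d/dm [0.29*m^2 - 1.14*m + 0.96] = 0.58*m - 1.14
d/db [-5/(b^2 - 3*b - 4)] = 5*(2*b - 3)/(-b^2 + 3*b + 4)^2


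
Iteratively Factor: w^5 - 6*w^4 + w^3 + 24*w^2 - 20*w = (w + 2)*(w^4 - 8*w^3 + 17*w^2 - 10*w) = (w - 2)*(w + 2)*(w^3 - 6*w^2 + 5*w) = (w - 5)*(w - 2)*(w + 2)*(w^2 - w) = (w - 5)*(w - 2)*(w - 1)*(w + 2)*(w)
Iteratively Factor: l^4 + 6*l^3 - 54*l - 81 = (l + 3)*(l^3 + 3*l^2 - 9*l - 27) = (l + 3)^2*(l^2 - 9) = (l + 3)^3*(l - 3)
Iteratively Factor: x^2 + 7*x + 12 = (x + 4)*(x + 3)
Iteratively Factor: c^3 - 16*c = (c)*(c^2 - 16) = c*(c + 4)*(c - 4)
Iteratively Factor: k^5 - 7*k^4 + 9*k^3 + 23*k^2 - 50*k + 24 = (k + 2)*(k^4 - 9*k^3 + 27*k^2 - 31*k + 12) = (k - 4)*(k + 2)*(k^3 - 5*k^2 + 7*k - 3) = (k - 4)*(k - 1)*(k + 2)*(k^2 - 4*k + 3) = (k - 4)*(k - 3)*(k - 1)*(k + 2)*(k - 1)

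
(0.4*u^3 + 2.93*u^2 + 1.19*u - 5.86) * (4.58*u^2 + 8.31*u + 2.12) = 1.832*u^5 + 16.7434*u^4 + 30.6465*u^3 - 10.7383*u^2 - 46.1738*u - 12.4232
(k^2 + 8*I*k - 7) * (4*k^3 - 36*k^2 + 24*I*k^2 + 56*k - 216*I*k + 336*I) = 4*k^5 - 36*k^4 + 56*I*k^4 - 164*k^3 - 504*I*k^3 + 1980*k^2 + 616*I*k^2 - 3080*k + 1512*I*k - 2352*I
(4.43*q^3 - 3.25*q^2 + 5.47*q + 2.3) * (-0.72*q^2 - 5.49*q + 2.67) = -3.1896*q^5 - 21.9807*q^4 + 25.7322*q^3 - 40.3638*q^2 + 1.9779*q + 6.141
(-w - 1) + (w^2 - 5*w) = w^2 - 6*w - 1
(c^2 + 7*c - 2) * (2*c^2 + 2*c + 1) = 2*c^4 + 16*c^3 + 11*c^2 + 3*c - 2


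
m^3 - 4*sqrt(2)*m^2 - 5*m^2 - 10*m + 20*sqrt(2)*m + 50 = (m - 5)*(m - 5*sqrt(2))*(m + sqrt(2))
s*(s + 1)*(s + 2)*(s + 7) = s^4 + 10*s^3 + 23*s^2 + 14*s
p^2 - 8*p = p*(p - 8)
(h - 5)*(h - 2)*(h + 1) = h^3 - 6*h^2 + 3*h + 10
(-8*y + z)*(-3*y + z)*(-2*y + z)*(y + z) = -48*y^4 - 2*y^3*z + 33*y^2*z^2 - 12*y*z^3 + z^4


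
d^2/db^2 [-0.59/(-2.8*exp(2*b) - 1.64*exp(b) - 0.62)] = (0.59*(5.6*exp(b) + 1.64)*(11.2*exp(b) + 3.28)*exp(b) - (6.608*exp(b) + 0.9676)*(2.8*exp(2*b) + 1.64*exp(b) + 0.62))*exp(b)/(2.8*exp(2*b) + 1.64*exp(b) + 0.62)^3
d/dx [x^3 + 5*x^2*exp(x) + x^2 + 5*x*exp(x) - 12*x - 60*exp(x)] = 5*x^2*exp(x) + 3*x^2 + 15*x*exp(x) + 2*x - 55*exp(x) - 12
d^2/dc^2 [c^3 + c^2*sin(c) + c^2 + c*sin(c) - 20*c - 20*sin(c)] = -c^2*sin(c) - c*sin(c) + 4*c*cos(c) + 6*c + 22*sin(c) + 2*cos(c) + 2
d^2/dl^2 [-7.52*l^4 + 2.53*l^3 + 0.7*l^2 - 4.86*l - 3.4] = -90.24*l^2 + 15.18*l + 1.4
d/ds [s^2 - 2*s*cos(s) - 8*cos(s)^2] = 2*s*sin(s) + 2*s + 8*sin(2*s) - 2*cos(s)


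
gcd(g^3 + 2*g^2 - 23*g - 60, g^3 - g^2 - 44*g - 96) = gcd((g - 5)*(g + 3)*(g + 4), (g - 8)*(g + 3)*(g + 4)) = g^2 + 7*g + 12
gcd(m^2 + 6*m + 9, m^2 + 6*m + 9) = m^2 + 6*m + 9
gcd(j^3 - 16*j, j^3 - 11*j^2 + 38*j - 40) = j - 4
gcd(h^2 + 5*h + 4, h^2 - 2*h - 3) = h + 1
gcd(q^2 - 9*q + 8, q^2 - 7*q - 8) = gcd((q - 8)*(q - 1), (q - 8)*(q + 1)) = q - 8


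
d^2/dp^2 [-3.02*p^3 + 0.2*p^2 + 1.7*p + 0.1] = 0.4 - 18.12*p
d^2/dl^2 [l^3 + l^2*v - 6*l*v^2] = 6*l + 2*v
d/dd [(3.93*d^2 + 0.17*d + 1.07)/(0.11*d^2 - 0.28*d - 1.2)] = (-1.1191*d^2 - 9.6674*d + 0.0956)/(0.0121*d^4 - 0.0616*d^3 - 0.1856*d^2 + 0.672*d + 1.44)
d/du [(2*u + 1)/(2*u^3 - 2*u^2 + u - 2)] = (4*u^3 - 4*u^2 + 2*u - (2*u + 1)*(6*u^2 - 4*u + 1) - 4)/(2*u^3 - 2*u^2 + u - 2)^2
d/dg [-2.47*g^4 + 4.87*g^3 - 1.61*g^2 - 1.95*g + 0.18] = -9.88*g^3 + 14.61*g^2 - 3.22*g - 1.95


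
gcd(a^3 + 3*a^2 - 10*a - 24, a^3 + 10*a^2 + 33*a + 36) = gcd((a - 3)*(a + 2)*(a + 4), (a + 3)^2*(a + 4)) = a + 4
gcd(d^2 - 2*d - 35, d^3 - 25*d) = d + 5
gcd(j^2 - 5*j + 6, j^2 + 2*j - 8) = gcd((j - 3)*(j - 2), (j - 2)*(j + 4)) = j - 2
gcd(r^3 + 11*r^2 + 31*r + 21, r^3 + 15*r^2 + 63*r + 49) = r^2 + 8*r + 7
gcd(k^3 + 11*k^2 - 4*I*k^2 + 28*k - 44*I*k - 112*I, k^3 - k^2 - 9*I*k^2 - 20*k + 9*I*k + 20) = k - 4*I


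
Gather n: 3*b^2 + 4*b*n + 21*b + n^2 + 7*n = 3*b^2 + 21*b + n^2 + n*(4*b + 7)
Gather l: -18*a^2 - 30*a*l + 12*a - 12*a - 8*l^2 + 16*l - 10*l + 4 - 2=-18*a^2 - 8*l^2 + l*(6 - 30*a) + 2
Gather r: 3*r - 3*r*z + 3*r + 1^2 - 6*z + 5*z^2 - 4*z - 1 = r*(6 - 3*z) + 5*z^2 - 10*z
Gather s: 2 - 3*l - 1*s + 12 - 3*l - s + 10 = -6*l - 2*s + 24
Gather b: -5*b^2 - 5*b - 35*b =-5*b^2 - 40*b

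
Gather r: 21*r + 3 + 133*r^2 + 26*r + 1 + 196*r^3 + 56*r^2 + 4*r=196*r^3 + 189*r^2 + 51*r + 4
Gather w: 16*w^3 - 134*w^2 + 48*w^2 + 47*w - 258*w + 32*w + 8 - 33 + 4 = 16*w^3 - 86*w^2 - 179*w - 21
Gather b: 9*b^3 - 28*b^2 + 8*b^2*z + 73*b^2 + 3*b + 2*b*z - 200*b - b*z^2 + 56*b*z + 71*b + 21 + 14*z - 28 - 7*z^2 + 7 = 9*b^3 + b^2*(8*z + 45) + b*(-z^2 + 58*z - 126) - 7*z^2 + 14*z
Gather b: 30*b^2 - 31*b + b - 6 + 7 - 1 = 30*b^2 - 30*b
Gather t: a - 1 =a - 1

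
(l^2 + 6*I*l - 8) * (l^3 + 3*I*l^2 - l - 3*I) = l^5 + 9*I*l^4 - 27*l^3 - 33*I*l^2 + 26*l + 24*I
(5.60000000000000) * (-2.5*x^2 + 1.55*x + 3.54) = -14.0*x^2 + 8.68*x + 19.824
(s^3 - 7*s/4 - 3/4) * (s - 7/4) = s^4 - 7*s^3/4 - 7*s^2/4 + 37*s/16 + 21/16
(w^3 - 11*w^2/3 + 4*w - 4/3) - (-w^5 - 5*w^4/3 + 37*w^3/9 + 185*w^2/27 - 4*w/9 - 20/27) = w^5 + 5*w^4/3 - 28*w^3/9 - 284*w^2/27 + 40*w/9 - 16/27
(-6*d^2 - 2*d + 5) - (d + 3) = -6*d^2 - 3*d + 2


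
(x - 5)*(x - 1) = x^2 - 6*x + 5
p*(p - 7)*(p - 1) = p^3 - 8*p^2 + 7*p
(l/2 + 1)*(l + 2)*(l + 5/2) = l^3/2 + 13*l^2/4 + 7*l + 5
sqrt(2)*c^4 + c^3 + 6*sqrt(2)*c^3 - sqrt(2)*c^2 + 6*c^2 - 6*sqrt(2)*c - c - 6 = (c - 1)*(c + 1)*(c + 6)*(sqrt(2)*c + 1)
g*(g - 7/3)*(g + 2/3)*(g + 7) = g^4 + 16*g^3/3 - 119*g^2/9 - 98*g/9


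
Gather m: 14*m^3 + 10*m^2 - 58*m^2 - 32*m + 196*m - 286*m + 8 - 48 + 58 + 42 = 14*m^3 - 48*m^2 - 122*m + 60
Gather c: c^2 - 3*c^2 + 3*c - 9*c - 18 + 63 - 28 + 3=-2*c^2 - 6*c + 20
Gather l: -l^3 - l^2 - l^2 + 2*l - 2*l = -l^3 - 2*l^2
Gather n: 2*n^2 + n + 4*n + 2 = 2*n^2 + 5*n + 2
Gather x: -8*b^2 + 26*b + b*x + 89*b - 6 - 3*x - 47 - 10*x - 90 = -8*b^2 + 115*b + x*(b - 13) - 143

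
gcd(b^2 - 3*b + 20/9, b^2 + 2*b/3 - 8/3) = b - 4/3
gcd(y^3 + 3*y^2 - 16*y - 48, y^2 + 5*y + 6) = y + 3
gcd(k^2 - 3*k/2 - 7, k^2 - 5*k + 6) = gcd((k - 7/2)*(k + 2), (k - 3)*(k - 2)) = 1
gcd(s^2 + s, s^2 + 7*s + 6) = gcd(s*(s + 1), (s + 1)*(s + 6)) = s + 1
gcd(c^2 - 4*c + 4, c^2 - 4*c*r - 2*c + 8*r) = c - 2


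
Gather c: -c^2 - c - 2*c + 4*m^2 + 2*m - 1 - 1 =-c^2 - 3*c + 4*m^2 + 2*m - 2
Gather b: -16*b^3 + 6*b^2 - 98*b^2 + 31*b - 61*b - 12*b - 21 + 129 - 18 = -16*b^3 - 92*b^2 - 42*b + 90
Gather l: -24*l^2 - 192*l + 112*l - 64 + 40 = -24*l^2 - 80*l - 24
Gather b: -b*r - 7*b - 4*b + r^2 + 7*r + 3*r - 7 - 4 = b*(-r - 11) + r^2 + 10*r - 11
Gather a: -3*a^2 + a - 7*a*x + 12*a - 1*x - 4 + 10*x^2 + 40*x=-3*a^2 + a*(13 - 7*x) + 10*x^2 + 39*x - 4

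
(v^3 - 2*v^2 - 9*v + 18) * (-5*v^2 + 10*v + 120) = -5*v^5 + 20*v^4 + 145*v^3 - 420*v^2 - 900*v + 2160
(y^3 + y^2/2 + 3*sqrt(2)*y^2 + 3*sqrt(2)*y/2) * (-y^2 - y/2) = -y^5 - 3*sqrt(2)*y^4 - y^4 - 3*sqrt(2)*y^3 - y^3/4 - 3*sqrt(2)*y^2/4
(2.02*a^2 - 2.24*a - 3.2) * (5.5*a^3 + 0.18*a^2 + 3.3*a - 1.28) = 11.11*a^5 - 11.9564*a^4 - 11.3372*a^3 - 10.5536*a^2 - 7.6928*a + 4.096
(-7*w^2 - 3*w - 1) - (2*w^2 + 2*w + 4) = -9*w^2 - 5*w - 5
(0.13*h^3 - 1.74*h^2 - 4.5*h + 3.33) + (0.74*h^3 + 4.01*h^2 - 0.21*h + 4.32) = 0.87*h^3 + 2.27*h^2 - 4.71*h + 7.65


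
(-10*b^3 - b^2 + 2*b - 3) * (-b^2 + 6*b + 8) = 10*b^5 - 59*b^4 - 88*b^3 + 7*b^2 - 2*b - 24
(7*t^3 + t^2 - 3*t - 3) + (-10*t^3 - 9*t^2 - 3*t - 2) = -3*t^3 - 8*t^2 - 6*t - 5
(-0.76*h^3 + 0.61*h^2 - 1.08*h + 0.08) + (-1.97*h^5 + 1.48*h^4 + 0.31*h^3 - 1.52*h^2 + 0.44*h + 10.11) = -1.97*h^5 + 1.48*h^4 - 0.45*h^3 - 0.91*h^2 - 0.64*h + 10.19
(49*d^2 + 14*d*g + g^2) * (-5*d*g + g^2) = -245*d^3*g - 21*d^2*g^2 + 9*d*g^3 + g^4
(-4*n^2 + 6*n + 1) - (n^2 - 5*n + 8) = -5*n^2 + 11*n - 7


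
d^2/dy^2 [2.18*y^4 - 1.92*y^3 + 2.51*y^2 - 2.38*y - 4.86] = 26.16*y^2 - 11.52*y + 5.02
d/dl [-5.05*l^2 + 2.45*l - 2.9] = 2.45 - 10.1*l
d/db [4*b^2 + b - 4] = 8*b + 1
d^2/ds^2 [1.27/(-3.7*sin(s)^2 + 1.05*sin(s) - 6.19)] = (69.5452*sin(s)^4 - 14.80185*sin(s)^3 - 219.264865*sin(s)^2 + 37.858065*sin(s) + 55.37327)/(3.7*sin(s)^2 - 1.05*sin(s) + 6.19)^3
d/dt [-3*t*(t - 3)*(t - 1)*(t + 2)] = -12*t^3 + 18*t^2 + 30*t - 18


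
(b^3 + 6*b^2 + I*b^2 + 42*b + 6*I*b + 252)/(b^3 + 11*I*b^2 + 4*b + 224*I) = (b^2 + 6*b*(1 - I) - 36*I)/(b^2 + 4*I*b + 32)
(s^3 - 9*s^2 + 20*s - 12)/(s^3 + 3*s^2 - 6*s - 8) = (s^2 - 7*s + 6)/(s^2 + 5*s + 4)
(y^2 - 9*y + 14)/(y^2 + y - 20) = (y^2 - 9*y + 14)/(y^2 + y - 20)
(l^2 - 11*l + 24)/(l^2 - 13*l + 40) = (l - 3)/(l - 5)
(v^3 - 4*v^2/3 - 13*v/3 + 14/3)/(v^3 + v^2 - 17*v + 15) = (3*v^2 - v - 14)/(3*(v^2 + 2*v - 15))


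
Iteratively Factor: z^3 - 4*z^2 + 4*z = (z)*(z^2 - 4*z + 4) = z*(z - 2)*(z - 2)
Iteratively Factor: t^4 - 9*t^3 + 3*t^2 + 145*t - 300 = (t - 3)*(t^3 - 6*t^2 - 15*t + 100) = (t - 5)*(t - 3)*(t^2 - t - 20) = (t - 5)*(t - 3)*(t + 4)*(t - 5)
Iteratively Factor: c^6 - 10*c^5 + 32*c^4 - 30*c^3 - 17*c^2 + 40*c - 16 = (c + 1)*(c^5 - 11*c^4 + 43*c^3 - 73*c^2 + 56*c - 16) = (c - 4)*(c + 1)*(c^4 - 7*c^3 + 15*c^2 - 13*c + 4) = (c - 4)*(c - 1)*(c + 1)*(c^3 - 6*c^2 + 9*c - 4) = (c - 4)*(c - 1)^2*(c + 1)*(c^2 - 5*c + 4) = (c - 4)*(c - 1)^3*(c + 1)*(c - 4)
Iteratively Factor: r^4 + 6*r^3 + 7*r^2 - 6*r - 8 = (r - 1)*(r^3 + 7*r^2 + 14*r + 8) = (r - 1)*(r + 2)*(r^2 + 5*r + 4) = (r - 1)*(r + 2)*(r + 4)*(r + 1)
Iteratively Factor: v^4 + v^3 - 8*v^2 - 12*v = (v + 2)*(v^3 - v^2 - 6*v) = (v - 3)*(v + 2)*(v^2 + 2*v) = v*(v - 3)*(v + 2)*(v + 2)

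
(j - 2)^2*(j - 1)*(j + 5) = j^4 - 17*j^2 + 36*j - 20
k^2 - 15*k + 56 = (k - 8)*(k - 7)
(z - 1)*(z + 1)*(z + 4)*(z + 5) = z^4 + 9*z^3 + 19*z^2 - 9*z - 20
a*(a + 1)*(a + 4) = a^3 + 5*a^2 + 4*a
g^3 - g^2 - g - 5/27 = (g - 5/3)*(g + 1/3)^2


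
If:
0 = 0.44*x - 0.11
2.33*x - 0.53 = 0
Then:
No Solution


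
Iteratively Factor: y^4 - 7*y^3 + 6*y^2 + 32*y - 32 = (y + 2)*(y^3 - 9*y^2 + 24*y - 16) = (y - 4)*(y + 2)*(y^2 - 5*y + 4) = (y - 4)*(y - 1)*(y + 2)*(y - 4)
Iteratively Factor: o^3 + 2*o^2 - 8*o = (o)*(o^2 + 2*o - 8) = o*(o - 2)*(o + 4)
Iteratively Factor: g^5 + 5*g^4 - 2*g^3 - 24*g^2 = (g)*(g^4 + 5*g^3 - 2*g^2 - 24*g) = g*(g + 4)*(g^3 + g^2 - 6*g) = g^2*(g + 4)*(g^2 + g - 6) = g^2*(g + 3)*(g + 4)*(g - 2)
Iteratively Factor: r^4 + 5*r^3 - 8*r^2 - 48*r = (r - 3)*(r^3 + 8*r^2 + 16*r) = (r - 3)*(r + 4)*(r^2 + 4*r) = r*(r - 3)*(r + 4)*(r + 4)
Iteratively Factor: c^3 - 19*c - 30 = (c + 2)*(c^2 - 2*c - 15) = (c - 5)*(c + 2)*(c + 3)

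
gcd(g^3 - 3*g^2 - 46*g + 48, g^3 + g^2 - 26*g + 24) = g^2 + 5*g - 6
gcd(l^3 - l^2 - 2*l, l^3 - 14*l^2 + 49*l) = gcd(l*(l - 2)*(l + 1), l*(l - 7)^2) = l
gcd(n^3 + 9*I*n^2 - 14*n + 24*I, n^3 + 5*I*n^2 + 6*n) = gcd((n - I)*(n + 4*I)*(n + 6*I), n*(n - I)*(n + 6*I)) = n^2 + 5*I*n + 6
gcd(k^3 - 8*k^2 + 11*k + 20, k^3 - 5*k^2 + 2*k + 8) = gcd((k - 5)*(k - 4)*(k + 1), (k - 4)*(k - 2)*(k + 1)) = k^2 - 3*k - 4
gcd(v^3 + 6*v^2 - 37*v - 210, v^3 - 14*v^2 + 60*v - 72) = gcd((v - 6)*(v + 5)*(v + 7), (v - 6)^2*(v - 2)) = v - 6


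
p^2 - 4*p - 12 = (p - 6)*(p + 2)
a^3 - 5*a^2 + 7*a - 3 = (a - 3)*(a - 1)^2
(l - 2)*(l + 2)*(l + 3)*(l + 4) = l^4 + 7*l^3 + 8*l^2 - 28*l - 48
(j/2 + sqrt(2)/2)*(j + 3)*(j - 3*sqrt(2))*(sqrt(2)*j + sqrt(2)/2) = sqrt(2)*j^4/2 - 2*j^3 + 7*sqrt(2)*j^3/4 - 7*j^2 - 9*sqrt(2)*j^2/4 - 21*sqrt(2)*j/2 - 3*j - 9*sqrt(2)/2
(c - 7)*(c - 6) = c^2 - 13*c + 42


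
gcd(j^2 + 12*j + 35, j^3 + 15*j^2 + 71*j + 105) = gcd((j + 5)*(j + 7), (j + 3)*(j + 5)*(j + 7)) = j^2 + 12*j + 35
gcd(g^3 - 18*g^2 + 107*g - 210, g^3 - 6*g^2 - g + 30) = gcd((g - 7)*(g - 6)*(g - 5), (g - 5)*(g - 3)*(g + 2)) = g - 5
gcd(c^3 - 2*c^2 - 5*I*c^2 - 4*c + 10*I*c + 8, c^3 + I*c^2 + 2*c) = c - I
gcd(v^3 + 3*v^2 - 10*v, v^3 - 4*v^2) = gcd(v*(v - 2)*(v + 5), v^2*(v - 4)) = v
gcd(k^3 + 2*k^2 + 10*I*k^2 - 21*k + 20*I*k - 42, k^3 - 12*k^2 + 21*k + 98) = k + 2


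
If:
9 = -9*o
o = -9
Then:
No Solution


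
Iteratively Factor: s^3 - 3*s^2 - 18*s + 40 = (s - 2)*(s^2 - s - 20) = (s - 2)*(s + 4)*(s - 5)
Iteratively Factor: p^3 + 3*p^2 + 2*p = (p + 2)*(p^2 + p) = p*(p + 2)*(p + 1)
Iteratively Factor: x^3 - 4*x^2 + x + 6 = (x - 2)*(x^2 - 2*x - 3) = (x - 3)*(x - 2)*(x + 1)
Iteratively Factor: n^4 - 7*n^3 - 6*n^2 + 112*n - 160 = (n - 4)*(n^3 - 3*n^2 - 18*n + 40) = (n - 4)*(n + 4)*(n^2 - 7*n + 10) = (n - 4)*(n - 2)*(n + 4)*(n - 5)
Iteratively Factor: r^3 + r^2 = (r + 1)*(r^2) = r*(r + 1)*(r)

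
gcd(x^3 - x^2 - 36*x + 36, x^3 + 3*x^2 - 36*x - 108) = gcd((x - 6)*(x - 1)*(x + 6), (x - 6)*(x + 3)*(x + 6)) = x^2 - 36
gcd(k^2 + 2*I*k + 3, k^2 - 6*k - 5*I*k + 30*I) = 1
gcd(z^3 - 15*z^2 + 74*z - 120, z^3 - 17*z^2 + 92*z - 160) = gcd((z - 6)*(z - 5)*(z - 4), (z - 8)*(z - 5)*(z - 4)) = z^2 - 9*z + 20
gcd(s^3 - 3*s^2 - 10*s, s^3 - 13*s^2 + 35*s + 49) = 1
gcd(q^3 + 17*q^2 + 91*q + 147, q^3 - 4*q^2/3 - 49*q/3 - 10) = q + 3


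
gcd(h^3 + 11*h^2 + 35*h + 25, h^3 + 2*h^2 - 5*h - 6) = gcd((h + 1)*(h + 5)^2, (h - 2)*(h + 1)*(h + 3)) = h + 1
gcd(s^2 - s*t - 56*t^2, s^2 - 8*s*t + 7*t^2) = 1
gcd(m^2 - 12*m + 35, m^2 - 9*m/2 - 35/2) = m - 7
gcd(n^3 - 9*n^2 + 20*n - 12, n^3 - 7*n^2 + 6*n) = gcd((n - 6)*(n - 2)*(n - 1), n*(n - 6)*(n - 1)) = n^2 - 7*n + 6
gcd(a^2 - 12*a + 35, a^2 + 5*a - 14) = 1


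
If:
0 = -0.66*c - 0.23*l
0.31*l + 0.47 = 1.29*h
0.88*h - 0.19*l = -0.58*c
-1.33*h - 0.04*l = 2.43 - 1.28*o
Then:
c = -0.62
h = 0.79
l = 1.77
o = 2.78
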